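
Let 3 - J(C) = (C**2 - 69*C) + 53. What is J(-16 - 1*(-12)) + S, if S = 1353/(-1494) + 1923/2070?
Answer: -3264167/9545 ≈ -341.98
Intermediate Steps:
J(C) = -50 - C**2 + 69*C (J(C) = 3 - ((C**2 - 69*C) + 53) = 3 - (53 + C**2 - 69*C) = 3 + (-53 - C**2 + 69*C) = -50 - C**2 + 69*C)
S = 223/9545 (S = 1353*(-1/1494) + 1923*(1/2070) = -451/498 + 641/690 = 223/9545 ≈ 0.023363)
J(-16 - 1*(-12)) + S = (-50 - (-16 - 1*(-12))**2 + 69*(-16 - 1*(-12))) + 223/9545 = (-50 - (-16 + 12)**2 + 69*(-16 + 12)) + 223/9545 = (-50 - 1*(-4)**2 + 69*(-4)) + 223/9545 = (-50 - 1*16 - 276) + 223/9545 = (-50 - 16 - 276) + 223/9545 = -342 + 223/9545 = -3264167/9545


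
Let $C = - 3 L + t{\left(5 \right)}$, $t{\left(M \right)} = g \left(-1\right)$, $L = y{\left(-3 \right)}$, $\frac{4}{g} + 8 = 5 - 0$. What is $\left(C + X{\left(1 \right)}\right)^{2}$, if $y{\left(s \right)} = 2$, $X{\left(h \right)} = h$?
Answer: $\frac{121}{9} \approx 13.444$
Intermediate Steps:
$g = - \frac{4}{3}$ ($g = \frac{4}{-8 + \left(5 - 0\right)} = \frac{4}{-8 + \left(5 + 0\right)} = \frac{4}{-8 + 5} = \frac{4}{-3} = 4 \left(- \frac{1}{3}\right) = - \frac{4}{3} \approx -1.3333$)
$L = 2$
$t{\left(M \right)} = \frac{4}{3}$ ($t{\left(M \right)} = \left(- \frac{4}{3}\right) \left(-1\right) = \frac{4}{3}$)
$C = - \frac{14}{3}$ ($C = \left(-3\right) 2 + \frac{4}{3} = -6 + \frac{4}{3} = - \frac{14}{3} \approx -4.6667$)
$\left(C + X{\left(1 \right)}\right)^{2} = \left(- \frac{14}{3} + 1\right)^{2} = \left(- \frac{11}{3}\right)^{2} = \frac{121}{9}$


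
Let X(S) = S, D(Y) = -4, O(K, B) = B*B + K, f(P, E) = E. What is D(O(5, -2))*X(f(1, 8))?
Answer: -32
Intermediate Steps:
O(K, B) = K + B**2 (O(K, B) = B**2 + K = K + B**2)
D(O(5, -2))*X(f(1, 8)) = -4*8 = -32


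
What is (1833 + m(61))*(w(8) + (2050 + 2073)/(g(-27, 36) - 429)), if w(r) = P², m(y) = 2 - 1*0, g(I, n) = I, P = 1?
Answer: -354155/24 ≈ -14756.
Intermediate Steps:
m(y) = 2 (m(y) = 2 + 0 = 2)
w(r) = 1 (w(r) = 1² = 1)
(1833 + m(61))*(w(8) + (2050 + 2073)/(g(-27, 36) - 429)) = (1833 + 2)*(1 + (2050 + 2073)/(-27 - 429)) = 1835*(1 + 4123/(-456)) = 1835*(1 + 4123*(-1/456)) = 1835*(1 - 217/24) = 1835*(-193/24) = -354155/24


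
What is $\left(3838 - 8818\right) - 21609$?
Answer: $-26589$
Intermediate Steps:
$\left(3838 - 8818\right) - 21609 = -4980 - 21609 = -26589$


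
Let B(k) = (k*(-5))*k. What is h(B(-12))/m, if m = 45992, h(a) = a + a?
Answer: -180/5749 ≈ -0.031310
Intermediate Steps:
B(k) = -5*k² (B(k) = (-5*k)*k = -5*k²)
h(a) = 2*a
h(B(-12))/m = (2*(-5*(-12)²))/45992 = (2*(-5*144))*(1/45992) = (2*(-720))*(1/45992) = -1440*1/45992 = -180/5749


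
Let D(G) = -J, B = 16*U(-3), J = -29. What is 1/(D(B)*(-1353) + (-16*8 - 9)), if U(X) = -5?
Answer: -1/39374 ≈ -2.5397e-5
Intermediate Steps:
B = -80 (B = 16*(-5) = -80)
D(G) = 29 (D(G) = -1*(-29) = 29)
1/(D(B)*(-1353) + (-16*8 - 9)) = 1/(29*(-1353) + (-16*8 - 9)) = 1/(-39237 + (-128 - 9)) = 1/(-39237 - 137) = 1/(-39374) = -1/39374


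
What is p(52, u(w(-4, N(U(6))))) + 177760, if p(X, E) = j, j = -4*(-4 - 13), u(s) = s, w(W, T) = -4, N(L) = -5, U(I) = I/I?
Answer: 177828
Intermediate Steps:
U(I) = 1
j = 68 (j = -4*(-17) = 68)
p(X, E) = 68
p(52, u(w(-4, N(U(6))))) + 177760 = 68 + 177760 = 177828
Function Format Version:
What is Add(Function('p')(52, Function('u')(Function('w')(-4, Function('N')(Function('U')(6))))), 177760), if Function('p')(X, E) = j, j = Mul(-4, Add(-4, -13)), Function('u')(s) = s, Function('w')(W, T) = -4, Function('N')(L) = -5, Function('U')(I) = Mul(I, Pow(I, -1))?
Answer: 177828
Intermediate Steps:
Function('U')(I) = 1
j = 68 (j = Mul(-4, -17) = 68)
Function('p')(X, E) = 68
Add(Function('p')(52, Function('u')(Function('w')(-4, Function('N')(Function('U')(6))))), 177760) = Add(68, 177760) = 177828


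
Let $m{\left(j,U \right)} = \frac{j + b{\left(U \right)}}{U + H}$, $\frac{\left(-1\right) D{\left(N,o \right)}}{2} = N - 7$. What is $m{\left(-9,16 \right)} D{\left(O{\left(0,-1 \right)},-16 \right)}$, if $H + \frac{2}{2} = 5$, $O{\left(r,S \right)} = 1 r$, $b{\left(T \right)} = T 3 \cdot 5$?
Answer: $\frac{1617}{10} \approx 161.7$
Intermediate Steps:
$b{\left(T \right)} = 15 T$ ($b{\left(T \right)} = 3 T 5 = 15 T$)
$O{\left(r,S \right)} = r$
$H = 4$ ($H = -1 + 5 = 4$)
$D{\left(N,o \right)} = 14 - 2 N$ ($D{\left(N,o \right)} = - 2 \left(N - 7\right) = - 2 \left(-7 + N\right) = 14 - 2 N$)
$m{\left(j,U \right)} = \frac{j + 15 U}{4 + U}$ ($m{\left(j,U \right)} = \frac{j + 15 U}{U + 4} = \frac{j + 15 U}{4 + U}$)
$m{\left(-9,16 \right)} D{\left(O{\left(0,-1 \right)},-16 \right)} = \frac{-9 + 15 \cdot 16}{4 + 16} \left(14 - 0\right) = \frac{-9 + 240}{20} \left(14 + 0\right) = \frac{1}{20} \cdot 231 \cdot 14 = \frac{231}{20} \cdot 14 = \frac{1617}{10}$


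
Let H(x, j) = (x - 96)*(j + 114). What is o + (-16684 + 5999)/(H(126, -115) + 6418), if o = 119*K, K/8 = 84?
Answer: 510824899/6388 ≈ 79966.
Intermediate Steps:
K = 672 (K = 8*84 = 672)
H(x, j) = (-96 + x)*(114 + j)
o = 79968 (o = 119*672 = 79968)
o + (-16684 + 5999)/(H(126, -115) + 6418) = 79968 + (-16684 + 5999)/((-10944 - 96*(-115) + 114*126 - 115*126) + 6418) = 79968 - 10685/((-10944 + 11040 + 14364 - 14490) + 6418) = 79968 - 10685/(-30 + 6418) = 79968 - 10685/6388 = 510824899/6388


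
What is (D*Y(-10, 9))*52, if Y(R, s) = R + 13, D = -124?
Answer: -19344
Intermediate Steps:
Y(R, s) = 13 + R
(D*Y(-10, 9))*52 = -124*(13 - 10)*52 = -124*3*52 = -372*52 = -19344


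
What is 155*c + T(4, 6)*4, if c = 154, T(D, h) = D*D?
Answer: 23934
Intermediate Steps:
T(D, h) = D²
155*c + T(4, 6)*4 = 155*154 + 4²*4 = 23870 + 16*4 = 23870 + 64 = 23934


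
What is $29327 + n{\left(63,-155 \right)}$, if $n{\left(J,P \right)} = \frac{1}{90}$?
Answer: $\frac{2639431}{90} \approx 29327.0$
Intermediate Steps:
$n{\left(J,P \right)} = \frac{1}{90}$
$29327 + n{\left(63,-155 \right)} = 29327 + \frac{1}{90} = \frac{2639431}{90}$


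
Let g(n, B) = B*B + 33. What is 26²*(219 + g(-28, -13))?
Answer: 284596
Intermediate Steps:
g(n, B) = 33 + B² (g(n, B) = B² + 33 = 33 + B²)
26²*(219 + g(-28, -13)) = 26²*(219 + (33 + (-13)²)) = 676*(219 + (33 + 169)) = 676*(219 + 202) = 676*421 = 284596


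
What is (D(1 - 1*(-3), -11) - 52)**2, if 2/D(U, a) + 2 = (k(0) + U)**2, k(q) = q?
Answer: 131769/49 ≈ 2689.2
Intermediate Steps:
D(U, a) = 2/(-2 + U**2) (D(U, a) = 2/(-2 + (0 + U)**2) = 2/(-2 + U**2))
(D(1 - 1*(-3), -11) - 52)**2 = (2/(-2 + (1 - 1*(-3))**2) - 52)**2 = (2/(-2 + (1 + 3)**2) - 52)**2 = (2/(-2 + 4**2) - 52)**2 = (2/(-2 + 16) - 52)**2 = (2/14 - 52)**2 = (2*(1/14) - 52)**2 = (1/7 - 52)**2 = (-363/7)**2 = 131769/49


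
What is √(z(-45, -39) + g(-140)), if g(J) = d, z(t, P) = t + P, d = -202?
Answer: I*√286 ≈ 16.912*I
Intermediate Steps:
z(t, P) = P + t
g(J) = -202
√(z(-45, -39) + g(-140)) = √((-39 - 45) - 202) = √(-84 - 202) = √(-286) = I*√286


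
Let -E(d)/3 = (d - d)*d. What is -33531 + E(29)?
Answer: -33531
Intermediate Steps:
E(d) = 0 (E(d) = -3*(d - d)*d = -0*d = -3*0 = 0)
-33531 + E(29) = -33531 + 0 = -33531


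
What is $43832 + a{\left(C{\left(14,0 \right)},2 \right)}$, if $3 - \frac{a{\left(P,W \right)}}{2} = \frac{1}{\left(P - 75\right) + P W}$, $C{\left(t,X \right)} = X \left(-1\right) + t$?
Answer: $\frac{1446656}{33} \approx 43838.0$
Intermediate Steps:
$C{\left(t,X \right)} = t - X$ ($C{\left(t,X \right)} = - X + t = t - X$)
$a{\left(P,W \right)} = 6 - \frac{2}{-75 + P + P W}$ ($a{\left(P,W \right)} = 6 - \frac{2}{\left(P - 75\right) + P W} = 6 - \frac{2}{\left(-75 + P\right) + P W} = 6 - \frac{2}{-75 + P + P W}$)
$43832 + a{\left(C{\left(14,0 \right)},2 \right)} = 43832 + \frac{2 \left(-226 + 3 \left(14 - 0\right) + 3 \left(14 - 0\right) 2\right)}{-75 + \left(14 - 0\right) + \left(14 - 0\right) 2} = 43832 + \frac{2 \left(-226 + 3 \left(14 + 0\right) + 3 \left(14 + 0\right) 2\right)}{-75 + \left(14 + 0\right) + \left(14 + 0\right) 2} = 43832 + \frac{2 \left(-226 + 3 \cdot 14 + 3 \cdot 14 \cdot 2\right)}{-75 + 14 + 14 \cdot 2} = 43832 + \frac{2 \left(-226 + 42 + 84\right)}{-75 + 14 + 28} = 43832 + 2 \frac{1}{-33} \left(-100\right) = 43832 + 2 \left(- \frac{1}{33}\right) \left(-100\right) = 43832 + \frac{200}{33} = \frac{1446656}{33}$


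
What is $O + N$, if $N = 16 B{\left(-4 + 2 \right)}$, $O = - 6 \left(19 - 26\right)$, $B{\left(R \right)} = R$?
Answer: $10$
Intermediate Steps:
$O = 42$ ($O = \left(-6\right) \left(-7\right) = 42$)
$N = -32$ ($N = 16 \left(-4 + 2\right) = 16 \left(-2\right) = -32$)
$O + N = 42 - 32 = 10$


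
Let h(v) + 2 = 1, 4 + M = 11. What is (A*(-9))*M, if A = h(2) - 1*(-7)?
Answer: -378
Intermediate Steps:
M = 7 (M = -4 + 11 = 7)
h(v) = -1 (h(v) = -2 + 1 = -1)
A = 6 (A = -1 - 1*(-7) = -1 + 7 = 6)
(A*(-9))*M = (6*(-9))*7 = -54*7 = -378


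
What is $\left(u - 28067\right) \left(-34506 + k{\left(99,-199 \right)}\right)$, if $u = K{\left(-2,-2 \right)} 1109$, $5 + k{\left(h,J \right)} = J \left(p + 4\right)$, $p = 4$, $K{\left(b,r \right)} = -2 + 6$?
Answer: $853149993$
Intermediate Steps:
$K{\left(b,r \right)} = 4$
$k{\left(h,J \right)} = -5 + 8 J$ ($k{\left(h,J \right)} = -5 + J \left(4 + 4\right) = -5 + J 8 = -5 + 8 J$)
$u = 4436$ ($u = 4 \cdot 1109 = 4436$)
$\left(u - 28067\right) \left(-34506 + k{\left(99,-199 \right)}\right) = \left(4436 - 28067\right) \left(-34506 + \left(-5 + 8 \left(-199\right)\right)\right) = - 23631 \left(-34506 - 1597\right) = \left(-23631\right) \left(-36103\right) = 853149993$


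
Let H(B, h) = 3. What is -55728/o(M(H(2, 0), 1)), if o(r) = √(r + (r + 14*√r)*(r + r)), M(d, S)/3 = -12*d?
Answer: -3096*√3/√(215 - 168*I*√3) ≈ -251.71 - 126.98*I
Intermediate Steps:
M(d, S) = -36*d (M(d, S) = 3*(-12*d) = -36*d)
o(r) = √(r + 2*r*(r + 14*√r)) (o(r) = √(r + (r + 14*√r)*(2*r)) = √(r + 2*r*(r + 14*√r)))
-55728/o(M(H(2, 0), 1)) = -55728/√(-36*3 + 2*(-36*3)² + 28*(-36*3)^(3/2)) = -55728/√(-108 + 2*(-108)² + 28*(-108)^(3/2)) = -55728/√(-108 + 2*11664 + 28*(-648*I*√3)) = -55728/√(-108 + 23328 - 18144*I*√3) = -55728/√(23220 - 18144*I*√3)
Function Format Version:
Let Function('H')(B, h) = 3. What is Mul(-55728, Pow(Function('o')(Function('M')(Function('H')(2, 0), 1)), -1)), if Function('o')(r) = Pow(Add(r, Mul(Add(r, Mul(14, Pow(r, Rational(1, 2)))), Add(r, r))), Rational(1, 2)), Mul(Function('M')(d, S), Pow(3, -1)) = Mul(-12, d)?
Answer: Mul(-3096, Pow(3, Rational(1, 2)), Pow(Add(215, Mul(-168, I, Pow(3, Rational(1, 2)))), Rational(-1, 2))) ≈ Add(-251.71, Mul(-126.98, I))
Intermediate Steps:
Function('M')(d, S) = Mul(-36, d) (Function('M')(d, S) = Mul(3, Mul(-12, d)) = Mul(-36, d))
Function('o')(r) = Pow(Add(r, Mul(2, r, Add(r, Mul(14, Pow(r, Rational(1, 2)))))), Rational(1, 2)) (Function('o')(r) = Pow(Add(r, Mul(Add(r, Mul(14, Pow(r, Rational(1, 2)))), Mul(2, r))), Rational(1, 2)) = Pow(Add(r, Mul(2, r, Add(r, Mul(14, Pow(r, Rational(1, 2)))))), Rational(1, 2)))
Mul(-55728, Pow(Function('o')(Function('M')(Function('H')(2, 0), 1)), -1)) = Mul(-55728, Pow(Pow(Add(Mul(-36, 3), Mul(2, Pow(Mul(-36, 3), 2)), Mul(28, Pow(Mul(-36, 3), Rational(3, 2)))), Rational(1, 2)), -1)) = Mul(-55728, Pow(Pow(Add(-108, Mul(2, Pow(-108, 2)), Mul(28, Pow(-108, Rational(3, 2)))), Rational(1, 2)), -1)) = Mul(-55728, Pow(Pow(Add(-108, Mul(2, 11664), Mul(28, Mul(-648, I, Pow(3, Rational(1, 2))))), Rational(1, 2)), -1)) = Mul(-55728, Pow(Pow(Add(-108, 23328, Mul(-18144, I, Pow(3, Rational(1, 2)))), Rational(1, 2)), -1)) = Mul(-55728, Pow(Pow(Add(23220, Mul(-18144, I, Pow(3, Rational(1, 2)))), Rational(1, 2)), -1)) = Mul(-55728, Pow(Add(23220, Mul(-18144, I, Pow(3, Rational(1, 2)))), Rational(-1, 2)))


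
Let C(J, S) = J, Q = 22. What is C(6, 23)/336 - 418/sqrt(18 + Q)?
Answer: 1/56 - 209*sqrt(10)/10 ≈ -66.074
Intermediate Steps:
C(6, 23)/336 - 418/sqrt(18 + Q) = 6/336 - 418/sqrt(18 + 22) = 6*(1/336) - 418*sqrt(10)/20 = 1/56 - 418*sqrt(10)/20 = 1/56 - 209*sqrt(10)/10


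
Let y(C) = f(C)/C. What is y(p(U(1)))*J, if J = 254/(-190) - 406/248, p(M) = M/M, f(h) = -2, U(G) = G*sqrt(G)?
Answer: 35033/5890 ≈ 5.9479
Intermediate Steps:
U(G) = G**(3/2)
p(M) = 1
y(C) = -2/C
J = -35033/11780 (J = 254*(-1/190) - 406*1/248 = -127/95 - 203/124 = -35033/11780 ≈ -2.9739)
y(p(U(1)))*J = -2/1*(-35033/11780) = -2*1*(-35033/11780) = -2*(-35033/11780) = 35033/5890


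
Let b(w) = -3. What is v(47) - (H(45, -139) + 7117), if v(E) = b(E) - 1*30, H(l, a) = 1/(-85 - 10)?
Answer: -679249/95 ≈ -7150.0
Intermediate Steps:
H(l, a) = -1/95 (H(l, a) = 1/(-95) = -1/95)
v(E) = -33 (v(E) = -3 - 1*30 = -3 - 30 = -33)
v(47) - (H(45, -139) + 7117) = -33 - (-1/95 + 7117) = -33 - 1*676114/95 = -33 - 676114/95 = -679249/95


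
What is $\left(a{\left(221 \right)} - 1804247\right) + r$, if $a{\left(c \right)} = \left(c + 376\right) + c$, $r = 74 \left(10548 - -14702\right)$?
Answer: $65071$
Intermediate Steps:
$r = 1868500$ ($r = 74 \left(10548 + 14702\right) = 74 \cdot 25250 = 1868500$)
$a{\left(c \right)} = 376 + 2 c$ ($a{\left(c \right)} = \left(376 + c\right) + c = 376 + 2 c$)
$\left(a{\left(221 \right)} - 1804247\right) + r = \left(\left(376 + 2 \cdot 221\right) - 1804247\right) + 1868500 = \left(\left(376 + 442\right) - 1804247\right) + 1868500 = \left(818 - 1804247\right) + 1868500 = -1803429 + 1868500 = 65071$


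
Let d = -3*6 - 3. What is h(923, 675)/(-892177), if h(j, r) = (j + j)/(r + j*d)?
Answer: 71/641955666 ≈ 1.1060e-7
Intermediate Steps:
d = -21 (d = -18 - 3 = -21)
h(j, r) = 2*j/(r - 21*j) (h(j, r) = (j + j)/(r + j*(-21)) = (2*j)/(r - 21*j) = 2*j/(r - 21*j))
h(923, 675)/(-892177) = (2*923/(675 - 21*923))/(-892177) = (2*923/(675 - 19383))*(-1/892177) = (2*923/(-18708))*(-1/892177) = (2*923*(-1/18708))*(-1/892177) = -923/9354*(-1/892177) = 71/641955666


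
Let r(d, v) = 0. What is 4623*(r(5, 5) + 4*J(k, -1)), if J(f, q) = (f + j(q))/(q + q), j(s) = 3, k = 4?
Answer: -64722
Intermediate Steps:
J(f, q) = (3 + f)/(2*q) (J(f, q) = (f + 3)/(q + q) = (3 + f)/((2*q)) = (3 + f)*(1/(2*q)) = (3 + f)/(2*q))
4623*(r(5, 5) + 4*J(k, -1)) = 4623*(0 + 4*((1/2)*(3 + 4)/(-1))) = 4623*(0 + 4*((1/2)*(-1)*7)) = 4623*(0 + 4*(-7/2)) = 4623*(0 - 14) = 4623*(-14) = -64722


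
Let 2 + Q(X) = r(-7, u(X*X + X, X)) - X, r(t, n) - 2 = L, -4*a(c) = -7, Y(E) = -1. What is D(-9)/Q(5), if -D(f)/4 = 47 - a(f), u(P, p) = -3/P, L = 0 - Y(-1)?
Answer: 181/4 ≈ 45.250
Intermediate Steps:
a(c) = 7/4 (a(c) = -¼*(-7) = 7/4)
L = 1 (L = 0 - 1*(-1) = 0 + 1 = 1)
r(t, n) = 3 (r(t, n) = 2 + 1 = 3)
Q(X) = 1 - X (Q(X) = -2 + (3 - X) = 1 - X)
D(f) = -181 (D(f) = -4*(47 - 1*7/4) = -4*(47 - 7/4) = -4*181/4 = -181)
D(-9)/Q(5) = -181/(1 - 1*5) = -181/(1 - 5) = -181/(-4) = -181*(-¼) = 181/4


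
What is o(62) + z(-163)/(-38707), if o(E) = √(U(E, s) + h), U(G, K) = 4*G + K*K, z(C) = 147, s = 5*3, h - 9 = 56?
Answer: -147/38707 + √538 ≈ 23.191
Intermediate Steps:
h = 65 (h = 9 + 56 = 65)
s = 15
U(G, K) = K² + 4*G (U(G, K) = 4*G + K² = K² + 4*G)
o(E) = √(290 + 4*E) (o(E) = √((15² + 4*E) + 65) = √((225 + 4*E) + 65) = √(290 + 4*E))
o(62) + z(-163)/(-38707) = √(290 + 4*62) + 147/(-38707) = √(290 + 248) + 147*(-1/38707) = √538 - 147/38707 = -147/38707 + √538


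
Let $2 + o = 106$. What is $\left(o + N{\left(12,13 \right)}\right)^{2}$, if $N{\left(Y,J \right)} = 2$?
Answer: $11236$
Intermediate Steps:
$o = 104$ ($o = -2 + 106 = 104$)
$\left(o + N{\left(12,13 \right)}\right)^{2} = \left(104 + 2\right)^{2} = 106^{2} = 11236$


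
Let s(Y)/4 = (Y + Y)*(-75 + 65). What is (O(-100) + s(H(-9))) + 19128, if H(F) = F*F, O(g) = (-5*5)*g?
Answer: 15148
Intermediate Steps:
O(g) = -25*g
H(F) = F**2
s(Y) = -80*Y (s(Y) = 4*((Y + Y)*(-75 + 65)) = 4*((2*Y)*(-10)) = 4*(-20*Y) = -80*Y)
(O(-100) + s(H(-9))) + 19128 = (-25*(-100) - 80*(-9)**2) + 19128 = (2500 - 80*81) + 19128 = (2500 - 6480) + 19128 = -3980 + 19128 = 15148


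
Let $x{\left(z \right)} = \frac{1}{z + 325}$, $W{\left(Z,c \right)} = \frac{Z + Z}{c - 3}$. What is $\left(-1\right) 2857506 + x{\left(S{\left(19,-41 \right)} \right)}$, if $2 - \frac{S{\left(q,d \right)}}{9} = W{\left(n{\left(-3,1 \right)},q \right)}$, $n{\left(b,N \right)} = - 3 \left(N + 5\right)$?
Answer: $- \frac{4151956214}{1453} \approx -2.8575 \cdot 10^{6}$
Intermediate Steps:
$n{\left(b,N \right)} = -15 - 3 N$ ($n{\left(b,N \right)} = - 3 \left(5 + N\right) = -15 - 3 N$)
$W{\left(Z,c \right)} = \frac{2 Z}{-3 + c}$
$S{\left(q,d \right)} = 18 + \frac{324}{-3 + q}$ ($S{\left(q,d \right)} = 18 - 9 \frac{2 \left(-15 - 3\right)}{-3 + q} = 18 - 9 \cdot 2 \left(-18\right) \frac{1}{-3 + q} = 18 - 9 \left(- \frac{36}{-3 + q}\right) = 18 + \frac{324}{-3 + q}$)
$x{\left(z \right)} = \frac{1}{325 + z}$
$\left(-1\right) 2857506 + x{\left(S{\left(19,-41 \right)} \right)} = \left(-1\right) 2857506 + \frac{1}{325 + \frac{18 \left(15 + 19\right)}{-3 + 19}} = -2857506 + \frac{1}{325 + 18 \cdot \frac{1}{16} \cdot 34} = -2857506 + \frac{1}{325 + \frac{153}{4}} = -2857506 + \frac{1}{\frac{1453}{4}} = -2857506 + \frac{4}{1453} = - \frac{4151956214}{1453}$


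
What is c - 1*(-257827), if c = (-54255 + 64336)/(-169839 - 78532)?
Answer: 64036739736/248371 ≈ 2.5783e+5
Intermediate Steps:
c = -10081/248371 (c = 10081/(-248371) = 10081*(-1/248371) = -10081/248371 ≈ -0.040588)
c - 1*(-257827) = -10081/248371 - 1*(-257827) = -10081/248371 + 257827 = 64036739736/248371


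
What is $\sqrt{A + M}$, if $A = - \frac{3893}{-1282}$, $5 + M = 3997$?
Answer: $\frac{\sqrt{6565938634}}{1282} \approx 63.206$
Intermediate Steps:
$M = 3992$ ($M = -5 + 3997 = 3992$)
$A = \frac{3893}{1282}$ ($A = \left(-3893\right) \left(- \frac{1}{1282}\right) = \frac{3893}{1282} \approx 3.0367$)
$\sqrt{A + M} = \sqrt{\frac{3893}{1282} + 3992} = \sqrt{\frac{5121637}{1282}} = \frac{\sqrt{6565938634}}{1282}$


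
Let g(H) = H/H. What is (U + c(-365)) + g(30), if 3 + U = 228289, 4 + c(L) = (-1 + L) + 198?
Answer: 228115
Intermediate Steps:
c(L) = 193 + L (c(L) = -4 + ((-1 + L) + 198) = -4 + (197 + L) = 193 + L)
g(H) = 1
U = 228286 (U = -3 + 228289 = 228286)
(U + c(-365)) + g(30) = (228286 + (193 - 365)) + 1 = (228286 - 172) + 1 = 228114 + 1 = 228115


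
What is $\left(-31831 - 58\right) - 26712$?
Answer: $-58601$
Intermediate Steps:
$\left(-31831 - 58\right) - 26712 = -31889 - 26712 = -58601$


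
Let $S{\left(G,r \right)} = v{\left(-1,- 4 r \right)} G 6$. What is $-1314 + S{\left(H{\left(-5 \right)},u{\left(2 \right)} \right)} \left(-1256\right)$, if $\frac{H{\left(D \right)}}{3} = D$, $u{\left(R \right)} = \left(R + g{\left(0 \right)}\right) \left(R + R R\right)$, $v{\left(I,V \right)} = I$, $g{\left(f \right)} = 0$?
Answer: $-114354$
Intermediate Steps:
$u{\left(R \right)} = R \left(R + R^{2}\right)$ ($u{\left(R \right)} = \left(R + 0\right) \left(R + R R\right) = R \left(R + R^{2}\right)$)
$H{\left(D \right)} = 3 D$
$S{\left(G,r \right)} = - 6 G$ ($S{\left(G,r \right)} = - G 6 = - 6 G$)
$-1314 + S{\left(H{\left(-5 \right)},u{\left(2 \right)} \right)} \left(-1256\right) = -1314 + - 6 \cdot 3 \left(-5\right) \left(-1256\right) = -1314 + \left(-6\right) \left(-15\right) \left(-1256\right) = -1314 + 90 \left(-1256\right) = -1314 - 113040 = -114354$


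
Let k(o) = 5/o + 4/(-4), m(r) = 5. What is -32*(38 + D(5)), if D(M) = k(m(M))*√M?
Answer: -1216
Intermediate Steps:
k(o) = -1 + 5/o (k(o) = 5/o + 4*(-¼) = 5/o - 1 = -1 + 5/o)
D(M) = 0 (D(M) = ((5 - 1*5)/5)*√M = ((5 - 5)/5)*√M = ((⅕)*0)*√M = 0*√M = 0)
-32*(38 + D(5)) = -32*(38 + 0) = -32*38 = -1216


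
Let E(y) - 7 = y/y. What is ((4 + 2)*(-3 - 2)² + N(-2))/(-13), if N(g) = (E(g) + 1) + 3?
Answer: -162/13 ≈ -12.462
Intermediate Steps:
E(y) = 8 (E(y) = 7 + y/y = 7 + 1 = 8)
N(g) = 12 (N(g) = (8 + 1) + 3 = 9 + 3 = 12)
((4 + 2)*(-3 - 2)² + N(-2))/(-13) = ((4 + 2)*(-3 - 2)² + 12)/(-13) = (6*(-5)² + 12)*(-1/13) = (6*25 + 12)*(-1/13) = (150 + 12)*(-1/13) = 162*(-1/13) = -162/13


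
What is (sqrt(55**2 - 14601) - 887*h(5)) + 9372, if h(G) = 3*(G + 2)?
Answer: -9255 + 2*I*sqrt(2894) ≈ -9255.0 + 107.59*I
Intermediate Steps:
h(G) = 6 + 3*G (h(G) = 3*(2 + G) = 6 + 3*G)
(sqrt(55**2 - 14601) - 887*h(5)) + 9372 = (sqrt(55**2 - 14601) - 887*(6 + 3*5)) + 9372 = (sqrt(3025 - 14601) - 887*(6 + 15)) + 9372 = (sqrt(-11576) - 887*21) + 9372 = (2*I*sqrt(2894) - 18627) + 9372 = (-18627 + 2*I*sqrt(2894)) + 9372 = -9255 + 2*I*sqrt(2894)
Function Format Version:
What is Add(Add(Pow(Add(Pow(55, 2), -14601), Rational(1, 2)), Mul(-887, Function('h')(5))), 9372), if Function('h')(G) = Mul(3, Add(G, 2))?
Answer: Add(-9255, Mul(2, I, Pow(2894, Rational(1, 2)))) ≈ Add(-9255.0, Mul(107.59, I))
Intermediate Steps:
Function('h')(G) = Add(6, Mul(3, G)) (Function('h')(G) = Mul(3, Add(2, G)) = Add(6, Mul(3, G)))
Add(Add(Pow(Add(Pow(55, 2), -14601), Rational(1, 2)), Mul(-887, Function('h')(5))), 9372) = Add(Add(Pow(Add(Pow(55, 2), -14601), Rational(1, 2)), Mul(-887, Add(6, Mul(3, 5)))), 9372) = Add(Add(Pow(Add(3025, -14601), Rational(1, 2)), Mul(-887, Add(6, 15))), 9372) = Add(Add(Pow(-11576, Rational(1, 2)), Mul(-887, 21)), 9372) = Add(Add(Mul(2, I, Pow(2894, Rational(1, 2))), -18627), 9372) = Add(Add(-18627, Mul(2, I, Pow(2894, Rational(1, 2)))), 9372) = Add(-9255, Mul(2, I, Pow(2894, Rational(1, 2))))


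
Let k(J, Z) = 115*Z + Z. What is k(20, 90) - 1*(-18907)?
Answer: 29347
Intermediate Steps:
k(J, Z) = 116*Z
k(20, 90) - 1*(-18907) = 116*90 - 1*(-18907) = 10440 + 18907 = 29347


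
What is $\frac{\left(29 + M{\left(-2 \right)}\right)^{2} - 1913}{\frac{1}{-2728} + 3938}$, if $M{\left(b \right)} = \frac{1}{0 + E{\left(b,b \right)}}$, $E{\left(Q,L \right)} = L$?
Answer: $- \frac{3002846}{10742863} \approx -0.27952$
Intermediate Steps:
$M{\left(b \right)} = \frac{1}{b}$ ($M{\left(b \right)} = \frac{1}{0 + b} = \frac{1}{b}$)
$\frac{\left(29 + M{\left(-2 \right)}\right)^{2} - 1913}{\frac{1}{-2728} + 3938} = \frac{\left(29 + \frac{1}{-2}\right)^{2} - 1913}{\frac{1}{-2728} + 3938} = \frac{\left(29 - \frac{1}{2}\right)^{2} - 1913}{- \frac{1}{2728} + 3938} = \frac{\left(\frac{57}{2}\right)^{2} - 1913}{\frac{10742863}{2728}} = \left(\frac{3249}{4} - 1913\right) \frac{2728}{10742863} = \left(- \frac{4403}{4}\right) \frac{2728}{10742863} = - \frac{3002846}{10742863}$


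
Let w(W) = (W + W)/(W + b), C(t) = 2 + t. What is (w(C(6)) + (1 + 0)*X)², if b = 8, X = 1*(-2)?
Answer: 1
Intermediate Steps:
X = -2
w(W) = 2*W/(8 + W) (w(W) = (W + W)/(W + 8) = (2*W)/(8 + W) = 2*W/(8 + W))
(w(C(6)) + (1 + 0)*X)² = (2*(2 + 6)/(8 + (2 + 6)) + (1 + 0)*(-2))² = (2*8/(8 + 8) + 1*(-2))² = (2*8/16 - 2)² = (2*8*(1/16) - 2)² = (1 - 2)² = (-1)² = 1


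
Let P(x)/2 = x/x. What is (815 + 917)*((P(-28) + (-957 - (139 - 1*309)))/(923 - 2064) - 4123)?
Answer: -8146562456/1141 ≈ -7.1398e+6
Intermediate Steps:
P(x) = 2 (P(x) = 2*(x/x) = 2*1 = 2)
(815 + 917)*((P(-28) + (-957 - (139 - 1*309)))/(923 - 2064) - 4123) = (815 + 917)*((2 + (-957 - (139 - 1*309)))/(923 - 2064) - 4123) = 1732*((2 + (-957 - (139 - 309)))/(-1141) - 4123) = 1732*((2 + (-957 - 1*(-170)))*(-1/1141) - 4123) = 1732*((2 + (-957 + 170))*(-1/1141) - 4123) = 1732*((2 - 787)*(-1/1141) - 4123) = 1732*(-785*(-1/1141) - 4123) = 1732*(785/1141 - 4123) = 1732*(-4703558/1141) = -8146562456/1141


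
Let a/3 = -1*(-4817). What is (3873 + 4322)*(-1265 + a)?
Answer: 108059270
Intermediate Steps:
a = 14451 (a = 3*(-1*(-4817)) = 3*4817 = 14451)
(3873 + 4322)*(-1265 + a) = (3873 + 4322)*(-1265 + 14451) = 8195*13186 = 108059270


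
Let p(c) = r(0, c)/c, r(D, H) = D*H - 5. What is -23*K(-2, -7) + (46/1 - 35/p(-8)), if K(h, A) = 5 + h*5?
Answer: 105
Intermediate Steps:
r(D, H) = -5 + D*H
K(h, A) = 5 + 5*h
p(c) = -5/c (p(c) = (-5 + 0*c)/c = (-5 + 0)/c = -5/c)
-23*K(-2, -7) + (46/1 - 35/p(-8)) = -23*(5 + 5*(-2)) + (46/1 - 35/((-5/(-8)))) = -23*(5 - 10) + (46*1 - 35/((-5*(-⅛)))) = -23*(-5) + (46 - 35/5/8) = 115 + (46 - 35*8/5) = 115 + (46 - 56) = 115 - 10 = 105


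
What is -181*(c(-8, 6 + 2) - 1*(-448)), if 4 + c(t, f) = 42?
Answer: -87966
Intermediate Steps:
c(t, f) = 38 (c(t, f) = -4 + 42 = 38)
-181*(c(-8, 6 + 2) - 1*(-448)) = -181*(38 - 1*(-448)) = -181*(38 + 448) = -181*486 = -87966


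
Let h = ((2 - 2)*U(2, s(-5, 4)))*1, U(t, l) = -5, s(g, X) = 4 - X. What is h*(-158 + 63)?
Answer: 0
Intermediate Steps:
h = 0 (h = ((2 - 2)*(-5))*1 = (0*(-5))*1 = 0*1 = 0)
h*(-158 + 63) = 0*(-158 + 63) = 0*(-95) = 0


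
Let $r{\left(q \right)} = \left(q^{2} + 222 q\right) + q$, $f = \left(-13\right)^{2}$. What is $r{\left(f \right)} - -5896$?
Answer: $72144$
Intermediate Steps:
$f = 169$
$r{\left(q \right)} = q^{2} + 223 q$
$r{\left(f \right)} - -5896 = 169 \left(223 + 169\right) - -5896 = 169 \cdot 392 + 5896 = 66248 + 5896 = 72144$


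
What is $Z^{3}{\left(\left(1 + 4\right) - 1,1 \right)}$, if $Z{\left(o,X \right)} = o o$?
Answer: $4096$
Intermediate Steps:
$Z{\left(o,X \right)} = o^{2}$
$Z^{3}{\left(\left(1 + 4\right) - 1,1 \right)} = \left(\left(\left(1 + 4\right) - 1\right)^{2}\right)^{3} = \left(\left(5 - 1\right)^{2}\right)^{3} = \left(4^{2}\right)^{3} = 16^{3} = 4096$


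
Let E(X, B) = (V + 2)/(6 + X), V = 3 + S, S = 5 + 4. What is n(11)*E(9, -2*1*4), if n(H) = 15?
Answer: 14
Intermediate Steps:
S = 9
V = 12 (V = 3 + 9 = 12)
E(X, B) = 14/(6 + X) (E(X, B) = (12 + 2)/(6 + X) = 14/(6 + X))
n(11)*E(9, -2*1*4) = 15*(14/(6 + 9)) = 15*(14/15) = 14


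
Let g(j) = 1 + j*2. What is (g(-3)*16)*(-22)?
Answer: 1760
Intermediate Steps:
g(j) = 1 + 2*j
(g(-3)*16)*(-22) = ((1 + 2*(-3))*16)*(-22) = ((1 - 6)*16)*(-22) = -5*16*(-22) = -80*(-22) = 1760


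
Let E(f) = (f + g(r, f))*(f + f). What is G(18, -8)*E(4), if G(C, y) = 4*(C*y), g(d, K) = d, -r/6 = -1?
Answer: -46080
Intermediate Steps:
r = 6 (r = -6*(-1) = 6)
G(C, y) = 4*C*y
E(f) = 2*f*(6 + f) (E(f) = (f + 6)*(f + f) = (6 + f)*(2*f) = 2*f*(6 + f))
G(18, -8)*E(4) = (4*18*(-8))*(2*4*(6 + 4)) = -1152*4*10 = -576*80 = -46080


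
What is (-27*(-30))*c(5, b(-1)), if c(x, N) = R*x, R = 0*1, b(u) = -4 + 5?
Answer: 0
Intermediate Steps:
b(u) = 1
R = 0
c(x, N) = 0 (c(x, N) = 0*x = 0)
(-27*(-30))*c(5, b(-1)) = -27*(-30)*0 = 810*0 = 0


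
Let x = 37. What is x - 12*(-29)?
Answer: 385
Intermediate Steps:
x - 12*(-29) = 37 - 12*(-29) = 37 + 348 = 385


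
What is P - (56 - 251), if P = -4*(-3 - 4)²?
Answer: -1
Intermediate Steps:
P = -196 (P = -4*(-7)² = -4*49 = -196)
P - (56 - 251) = -196 - (56 - 251) = -196 - 1*(-195) = -196 + 195 = -1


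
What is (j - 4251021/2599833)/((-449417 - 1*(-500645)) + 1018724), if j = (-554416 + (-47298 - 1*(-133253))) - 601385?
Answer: -927141728913/927232172672 ≈ -0.99990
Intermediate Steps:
j = -1069846 (j = (-554416 + (-47298 + 133253)) - 601385 = (-554416 + 85955) - 601385 = -468461 - 601385 = -1069846)
(j - 4251021/2599833)/((-449417 - 1*(-500645)) + 1018724) = (-1069846 - 4251021/2599833)/((-449417 - 1*(-500645)) + 1018724) = (-1069846 - 4251021*1/2599833)/((-449417 + 500645) + 1018724) = (-1069846 - 1417007/866611)/(51228 + 1018724) = -927141728913/866611/1069952 = -927141728913/866611*1/1069952 = -927141728913/927232172672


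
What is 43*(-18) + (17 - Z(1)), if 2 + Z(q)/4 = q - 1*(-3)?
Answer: -765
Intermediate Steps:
Z(q) = 4 + 4*q (Z(q) = -8 + 4*(q - 1*(-3)) = -8 + 4*(q + 3) = -8 + 4*(3 + q) = -8 + (12 + 4*q) = 4 + 4*q)
43*(-18) + (17 - Z(1)) = 43*(-18) + (17 - (4 + 4*1)) = -774 + (17 - (4 + 4)) = -774 + (17 - 1*8) = -774 + (17 - 8) = -774 + 9 = -765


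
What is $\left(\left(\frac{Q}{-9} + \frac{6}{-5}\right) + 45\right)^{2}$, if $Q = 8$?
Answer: $\frac{3728761}{2025} \approx 1841.4$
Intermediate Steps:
$\left(\left(\frac{Q}{-9} + \frac{6}{-5}\right) + 45\right)^{2} = \left(\left(\frac{8}{-9} + \frac{6}{-5}\right) + 45\right)^{2} = \left(\left(8 \left(- \frac{1}{9}\right) + 6 \left(- \frac{1}{5}\right)\right) + 45\right)^{2} = \left(\left(- \frac{8}{9} - \frac{6}{5}\right) + 45\right)^{2} = \left(- \frac{94}{45} + 45\right)^{2} = \left(\frac{1931}{45}\right)^{2} = \frac{3728761}{2025}$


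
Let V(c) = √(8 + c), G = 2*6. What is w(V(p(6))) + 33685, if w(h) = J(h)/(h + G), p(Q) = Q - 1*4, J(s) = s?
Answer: 2256890/67 + 6*√10/67 ≈ 33685.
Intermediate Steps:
p(Q) = -4 + Q (p(Q) = Q - 4 = -4 + Q)
G = 12
w(h) = h/(12 + h) (w(h) = h/(h + 12) = h/(12 + h))
w(V(p(6))) + 33685 = √(8 + (-4 + 6))/(12 + √(8 + (-4 + 6))) + 33685 = √(8 + 2)/(12 + √(8 + 2)) + 33685 = √10/(12 + √10) + 33685 = 33685 + √10/(12 + √10)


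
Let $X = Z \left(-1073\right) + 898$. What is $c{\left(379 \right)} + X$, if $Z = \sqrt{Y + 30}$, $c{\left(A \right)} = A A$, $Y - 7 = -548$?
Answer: $144539 - 1073 i \sqrt{511} \approx 1.4454 \cdot 10^{5} - 24256.0 i$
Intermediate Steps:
$Y = -541$ ($Y = 7 - 548 = -541$)
$c{\left(A \right)} = A^{2}$
$Z = i \sqrt{511}$ ($Z = \sqrt{-541 + 30} = \sqrt{-511} = i \sqrt{511} \approx 22.605 i$)
$X = 898 - 1073 i \sqrt{511}$ ($X = i \sqrt{511} \left(-1073\right) + 898 = - 1073 i \sqrt{511} + 898 = 898 - 1073 i \sqrt{511} \approx 898.0 - 24256.0 i$)
$c{\left(379 \right)} + X = 379^{2} + \left(898 - 1073 i \sqrt{511}\right) = 143641 + \left(898 - 1073 i \sqrt{511}\right) = 144539 - 1073 i \sqrt{511}$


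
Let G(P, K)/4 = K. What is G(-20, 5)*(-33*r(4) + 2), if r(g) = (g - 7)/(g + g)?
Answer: 575/2 ≈ 287.50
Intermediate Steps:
G(P, K) = 4*K
r(g) = (-7 + g)/(2*g) (r(g) = (-7 + g)/((2*g)) = (-7 + g)*(1/(2*g)) = (-7 + g)/(2*g))
G(-20, 5)*(-33*r(4) + 2) = (4*5)*(-33*(-7 + 4)/(2*4) + 2) = 20*(-33*(-3)/(2*4) + 2) = 20*(-33*(-3/8) + 2) = 20*(99/8 + 2) = 20*(115/8) = 575/2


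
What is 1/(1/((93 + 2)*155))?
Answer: 14725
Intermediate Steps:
1/(1/((93 + 2)*155)) = 1/(1/(95*155)) = 1/(1/14725) = 14725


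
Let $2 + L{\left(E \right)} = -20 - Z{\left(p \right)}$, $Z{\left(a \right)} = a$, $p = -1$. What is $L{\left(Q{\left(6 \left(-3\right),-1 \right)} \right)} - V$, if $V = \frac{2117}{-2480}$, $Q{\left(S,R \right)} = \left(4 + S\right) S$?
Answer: $- \frac{49963}{2480} \approx -20.146$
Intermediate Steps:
$Q{\left(S,R \right)} = S \left(4 + S\right)$
$V = - \frac{2117}{2480}$ ($V = 2117 \left(- \frac{1}{2480}\right) = - \frac{2117}{2480} \approx -0.85363$)
$L{\left(E \right)} = -21$ ($L{\left(E \right)} = -2 - 19 = -21$)
$L{\left(Q{\left(6 \left(-3\right),-1 \right)} \right)} - V = -21 - - \frac{2117}{2480} = -21 + \frac{2117}{2480} = - \frac{49963}{2480}$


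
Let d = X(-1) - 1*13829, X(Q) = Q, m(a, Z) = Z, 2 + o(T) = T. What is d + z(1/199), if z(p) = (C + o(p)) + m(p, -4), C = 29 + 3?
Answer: -2746995/199 ≈ -13804.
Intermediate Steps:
o(T) = -2 + T
C = 32
z(p) = 26 + p (z(p) = (32 + (-2 + p)) - 4 = (30 + p) - 4 = 26 + p)
d = -13830 (d = -1 - 1*13829 = -1 - 13829 = -13830)
d + z(1/199) = -13830 + (26 + 1/199) = -13830 + 5175/199 = -2746995/199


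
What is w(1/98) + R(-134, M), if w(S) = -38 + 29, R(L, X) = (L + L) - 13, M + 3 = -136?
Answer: -290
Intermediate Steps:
M = -139 (M = -3 - 136 = -139)
R(L, X) = -13 + 2*L (R(L, X) = 2*L - 13 = -13 + 2*L)
w(S) = -9
w(1/98) + R(-134, M) = -9 + (-13 + 2*(-134)) = -9 + (-13 - 268) = -9 - 281 = -290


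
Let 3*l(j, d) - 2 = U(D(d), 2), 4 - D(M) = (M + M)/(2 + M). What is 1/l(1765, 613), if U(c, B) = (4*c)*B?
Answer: 1845/11102 ≈ 0.16619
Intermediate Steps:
D(M) = 4 - 2*M/(2 + M) (D(M) = 4 - (M + M)/(2 + M) = 4 - 2*M/(2 + M))
U(c, B) = 4*B*c
l(j, d) = ⅔ + 16*(4 + d)/(3*(2 + d)) (l(j, d) = ⅔ + (4*2*(2*(4 + d)/(2 + d)))/3 = ⅔ + (16*(4 + d)/(2 + d))/3 = ⅔ + 16*(4 + d)/(3*(2 + d)))
1/l(1765, 613) = 1/(2*(34 + 9*613)/(3*(2 + 613))) = 1/((⅔)*(34 + 5517)/615) = 1/((⅔)*(1/615)*5551) = 1/(11102/1845) = 1845/11102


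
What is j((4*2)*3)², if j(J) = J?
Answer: 576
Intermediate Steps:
j((4*2)*3)² = ((4*2)*3)² = (8*3)² = 24² = 576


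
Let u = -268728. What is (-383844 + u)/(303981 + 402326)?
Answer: -652572/706307 ≈ -0.92392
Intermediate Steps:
(-383844 + u)/(303981 + 402326) = (-383844 - 268728)/(303981 + 402326) = -652572/706307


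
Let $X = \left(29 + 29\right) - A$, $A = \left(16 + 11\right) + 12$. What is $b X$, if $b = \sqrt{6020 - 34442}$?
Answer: $57 i \sqrt{3158} \approx 3203.2 i$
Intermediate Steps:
$A = 39$ ($A = 27 + 12 = 39$)
$b = 3 i \sqrt{3158}$ ($b = \sqrt{-28422} = 3 i \sqrt{3158} \approx 168.59 i$)
$X = 19$ ($X = \left(29 + 29\right) - 39 = 58 - 39 = 19$)
$b X = 3 i \sqrt{3158} \cdot 19 = 57 i \sqrt{3158}$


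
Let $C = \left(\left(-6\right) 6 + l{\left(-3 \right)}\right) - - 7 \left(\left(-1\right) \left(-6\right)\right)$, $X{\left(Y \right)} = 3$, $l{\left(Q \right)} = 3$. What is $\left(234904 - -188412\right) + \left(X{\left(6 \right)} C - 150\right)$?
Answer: $423193$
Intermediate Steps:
$C = 9$ ($C = \left(\left(-6\right) 6 + 3\right) - - 7 \left(\left(-1\right) \left(-6\right)\right) = \left(-36 + 3\right) - \left(-7\right) 6 = -33 - -42 = -33 + 42 = 9$)
$\left(234904 - -188412\right) + \left(X{\left(6 \right)} C - 150\right) = \left(234904 - -188412\right) + \left(3 \cdot 9 - 150\right) = \left(234904 + 188412\right) + \left(27 - 150\right) = 423316 - 123 = 423193$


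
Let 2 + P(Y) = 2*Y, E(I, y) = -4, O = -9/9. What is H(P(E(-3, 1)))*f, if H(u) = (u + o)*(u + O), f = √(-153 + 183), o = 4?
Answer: 66*√30 ≈ 361.50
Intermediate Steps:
O = -1 (O = -9*⅑ = -1)
P(Y) = -2 + 2*Y
f = √30 ≈ 5.4772
H(u) = (-1 + u)*(4 + u) (H(u) = (u + 4)*(u - 1) = (4 + u)*(-1 + u) = (-1 + u)*(4 + u))
H(P(E(-3, 1)))*f = (-4 + (-2 + 2*(-4))² + 3*(-2 + 2*(-4)))*√30 = (-4 + (-2 - 8)² + 3*(-2 - 8))*√30 = (-4 + (-10)² + 3*(-10))*√30 = (-4 + 100 - 30)*√30 = 66*√30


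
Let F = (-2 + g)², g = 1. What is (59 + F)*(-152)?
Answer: -9120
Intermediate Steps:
F = 1 (F = (-2 + 1)² = (-1)² = 1)
(59 + F)*(-152) = (59 + 1)*(-152) = 60*(-152) = -9120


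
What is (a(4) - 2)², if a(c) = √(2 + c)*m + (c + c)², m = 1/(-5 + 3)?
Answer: (124 - √6)²/4 ≈ 3693.6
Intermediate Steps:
m = -½ (m = 1/(-2) = -½ ≈ -0.50000)
a(c) = 4*c² - √(2 + c)/2 (a(c) = √(2 + c)*(-½) + (c + c)² = -√(2 + c)/2 + (2*c)² = -√(2 + c)/2 + 4*c² = 4*c² - √(2 + c)/2)
(a(4) - 2)² = ((4*4² - √(2 + 4)/2) - 2)² = ((4*16 - √6/2) - 2)² = ((64 - √6/2) - 2)² = (62 - √6/2)²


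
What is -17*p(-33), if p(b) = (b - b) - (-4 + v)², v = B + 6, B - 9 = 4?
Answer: 3825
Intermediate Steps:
B = 13 (B = 9 + 4 = 13)
v = 19 (v = 13 + 6 = 19)
p(b) = -225 (p(b) = (b - b) - (-4 + 19)² = 0 - 1*15² = 0 - 1*225 = 0 - 225 = -225)
-17*p(-33) = -17*(-225) = 3825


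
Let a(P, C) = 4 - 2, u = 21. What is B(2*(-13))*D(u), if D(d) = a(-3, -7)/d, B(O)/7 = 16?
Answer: 32/3 ≈ 10.667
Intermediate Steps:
a(P, C) = 2
B(O) = 112 (B(O) = 7*16 = 112)
D(d) = 2/d
B(2*(-13))*D(u) = 112*(2/21) = 32/3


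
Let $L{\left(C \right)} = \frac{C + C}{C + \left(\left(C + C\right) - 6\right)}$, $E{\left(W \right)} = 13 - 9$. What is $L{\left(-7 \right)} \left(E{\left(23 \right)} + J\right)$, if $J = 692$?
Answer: $\frac{3248}{9} \approx 360.89$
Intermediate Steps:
$E{\left(W \right)} = 4$ ($E{\left(W \right)} = 13 - 9 = 4$)
$L{\left(C \right)} = \frac{2 C}{-6 + 3 C}$ ($L{\left(C \right)} = \frac{2 C}{C + \left(2 C - 6\right)} = \frac{2 C}{C + \left(-6 + 2 C\right)} = \frac{2 C}{-6 + 3 C}$)
$L{\left(-7 \right)} \left(E{\left(23 \right)} + J\right) = \frac{2}{3} \left(-7\right) \frac{1}{-2 - 7} \left(4 + 692\right) = \frac{2}{3} \left(-7\right) \frac{1}{-9} \cdot 696 = \frac{2}{3} \left(-7\right) \left(- \frac{1}{9}\right) 696 = \frac{14}{27} \cdot 696 = \frac{3248}{9}$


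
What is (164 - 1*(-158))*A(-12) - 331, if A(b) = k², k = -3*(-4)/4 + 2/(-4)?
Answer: 3363/2 ≈ 1681.5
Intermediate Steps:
k = 5/2 (k = 12*(¼) + 2*(-¼) = 3 - ½ = 5/2 ≈ 2.5000)
A(b) = 25/4 (A(b) = (5/2)² = 25/4)
(164 - 1*(-158))*A(-12) - 331 = (164 - 1*(-158))*(25/4) - 331 = (164 + 158)*(25/4) - 331 = 322*(25/4) - 331 = 4025/2 - 331 = 3363/2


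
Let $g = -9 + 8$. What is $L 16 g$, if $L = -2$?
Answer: $32$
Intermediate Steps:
$g = -1$
$L 16 g = \left(-2\right) 16 \left(-1\right) = \left(-32\right) \left(-1\right) = 32$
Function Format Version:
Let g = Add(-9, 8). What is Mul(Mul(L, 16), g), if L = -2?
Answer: 32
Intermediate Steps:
g = -1
Mul(Mul(L, 16), g) = Mul(Mul(-2, 16), -1) = Mul(-32, -1) = 32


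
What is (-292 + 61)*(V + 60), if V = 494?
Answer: -127974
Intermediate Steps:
(-292 + 61)*(V + 60) = (-292 + 61)*(494 + 60) = -231*554 = -127974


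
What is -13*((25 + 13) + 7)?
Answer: -585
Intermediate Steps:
-13*((25 + 13) + 7) = -13*(38 + 7) = -13*45 = -1*585 = -585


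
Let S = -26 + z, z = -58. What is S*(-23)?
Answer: 1932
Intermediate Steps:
S = -84 (S = -26 - 58 = -84)
S*(-23) = -84*(-23) = 1932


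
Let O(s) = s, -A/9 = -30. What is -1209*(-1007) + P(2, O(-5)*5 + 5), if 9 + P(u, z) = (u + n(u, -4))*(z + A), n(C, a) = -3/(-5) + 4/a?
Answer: 1217854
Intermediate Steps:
A = 270 (A = -9*(-30) = 270)
n(C, a) = 3/5 + 4/a (n(C, a) = -3*(-1/5) + 4/a = 3/5 + 4/a)
P(u, z) = -9 + (270 + z)*(-2/5 + u) (P(u, z) = -9 + (u + (3/5 + 4/(-4)))*(z + 270) = -9 + (u + (3/5 + 4*(-1/4)))*(270 + z) = -9 + (u + (3/5 - 1))*(270 + z) = -9 + (u - 2/5)*(270 + z) = -9 + (-2/5 + u)*(270 + z) = -9 + (270 + z)*(-2/5 + u))
-1209*(-1007) + P(2, O(-5)*5 + 5) = -1209*(-1007) + (-117 + 270*2 - 2*(-5*5 + 5)/5 + 2*(-5*5 + 5)) = 1217463 + (-117 + 540 - 2*(-25 + 5)/5 + 2*(-25 + 5)) = 1217463 + (-117 + 540 - 2/5*(-20) + 2*(-20)) = 1217463 + (-117 + 540 + 8 - 40) = 1217463 + 391 = 1217854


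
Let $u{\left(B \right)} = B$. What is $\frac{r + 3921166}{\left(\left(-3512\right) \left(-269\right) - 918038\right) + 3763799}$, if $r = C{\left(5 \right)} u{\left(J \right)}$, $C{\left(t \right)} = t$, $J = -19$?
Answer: $\frac{3921071}{3790489} \approx 1.0345$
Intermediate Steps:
$r = -95$ ($r = 5 \left(-19\right) = -95$)
$\frac{r + 3921166}{\left(\left(-3512\right) \left(-269\right) - 918038\right) + 3763799} = \frac{-95 + 3921166}{\left(\left(-3512\right) \left(-269\right) - 918038\right) + 3763799} = \frac{3921071}{\left(944728 - 918038\right) + 3763799} = \frac{3921071}{26690 + 3763799} = \frac{3921071}{3790489}$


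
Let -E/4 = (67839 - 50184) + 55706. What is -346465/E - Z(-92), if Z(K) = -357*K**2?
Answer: 886684822177/293444 ≈ 3.0216e+6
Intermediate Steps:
E = -293444 (E = -4*((67839 - 50184) + 55706) = -4*(17655 + 55706) = -4*73361 = -293444)
-346465/E - Z(-92) = -346465/(-293444) - (-357)*(-92)**2 = -346465*(-1/293444) - (-357)*8464 = 346465/293444 - 1*(-3021648) = 346465/293444 + 3021648 = 886684822177/293444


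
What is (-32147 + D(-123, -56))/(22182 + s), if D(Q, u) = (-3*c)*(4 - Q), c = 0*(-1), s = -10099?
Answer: -32147/12083 ≈ -2.6605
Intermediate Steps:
c = 0
D(Q, u) = 0 (D(Q, u) = (-3*0)*(4 - Q) = 0*(4 - Q) = 0)
(-32147 + D(-123, -56))/(22182 + s) = (-32147 + 0)/(22182 - 10099) = -32147/12083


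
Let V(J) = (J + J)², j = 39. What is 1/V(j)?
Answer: 1/6084 ≈ 0.00016437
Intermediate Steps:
V(J) = 4*J² (V(J) = (2*J)² = 4*J²)
1/V(j) = 1/(4*39²) = 1/(4*1521) = 1/6084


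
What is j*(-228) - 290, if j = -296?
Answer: 67198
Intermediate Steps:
j*(-228) - 290 = -296*(-228) - 290 = 67488 - 290 = 67198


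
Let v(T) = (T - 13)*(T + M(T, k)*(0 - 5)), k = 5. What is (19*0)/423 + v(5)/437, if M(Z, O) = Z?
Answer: 160/437 ≈ 0.36613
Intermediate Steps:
v(T) = -4*T*(-13 + T) (v(T) = (T - 13)*(T + T*(0 - 5)) = (-13 + T)*(T + T*(-5)) = (-13 + T)*(T - 5*T) = (-13 + T)*(-4*T) = -4*T*(-13 + T))
(19*0)/423 + v(5)/437 = (19*0)/423 + (4*5*(13 - 1*5))/437 = 0*(1/423) + (4*5*(13 - 5))*(1/437) = 0 + (4*5*8)*(1/437) = 0 + 160*(1/437) = 0 + 160/437 = 160/437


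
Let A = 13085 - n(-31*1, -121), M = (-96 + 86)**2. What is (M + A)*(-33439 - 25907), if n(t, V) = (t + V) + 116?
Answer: -784613466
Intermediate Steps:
n(t, V) = 116 + V + t (n(t, V) = (V + t) + 116 = 116 + V + t)
M = 100 (M = (-10)**2 = 100)
A = 13121 (A = 13085 - (116 - 121 - 31*1) = 13085 - (116 - 121 - 31) = 13085 - 1*(-36) = 13085 + 36 = 13121)
(M + A)*(-33439 - 25907) = (100 + 13121)*(-33439 - 25907) = 13221*(-59346) = -784613466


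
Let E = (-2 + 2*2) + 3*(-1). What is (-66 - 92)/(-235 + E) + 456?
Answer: 53887/118 ≈ 456.67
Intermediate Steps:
E = -1 (E = (-2 + 4) - 3 = 2 - 3 = -1)
(-66 - 92)/(-235 + E) + 456 = (-66 - 92)/(-235 - 1) + 456 = -158/(-236) + 456 = -158*(-1/236) + 456 = 79/118 + 456 = 53887/118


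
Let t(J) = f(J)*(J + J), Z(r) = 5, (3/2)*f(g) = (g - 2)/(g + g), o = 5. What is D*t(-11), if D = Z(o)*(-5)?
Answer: 650/3 ≈ 216.67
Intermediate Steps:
f(g) = (-2 + g)/(3*g) (f(g) = 2*((g - 2)/(g + g))/3 = 2*((-2 + g)/((2*g)))/3 = 2*((-2 + g)*(1/(2*g)))/3 = 2*((-2 + g)/(2*g))/3 = (-2 + g)/(3*g))
t(J) = -4/3 + 2*J/3 (t(J) = ((-2 + J)/(3*J))*(J + J) = ((-2 + J)/(3*J))*(2*J) = -4/3 + 2*J/3)
D = -25 (D = 5*(-5) = -25)
D*t(-11) = -25*(-4/3 + (⅔)*(-11)) = -25*(-4/3 - 22/3) = -25*(-26/3) = 650/3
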